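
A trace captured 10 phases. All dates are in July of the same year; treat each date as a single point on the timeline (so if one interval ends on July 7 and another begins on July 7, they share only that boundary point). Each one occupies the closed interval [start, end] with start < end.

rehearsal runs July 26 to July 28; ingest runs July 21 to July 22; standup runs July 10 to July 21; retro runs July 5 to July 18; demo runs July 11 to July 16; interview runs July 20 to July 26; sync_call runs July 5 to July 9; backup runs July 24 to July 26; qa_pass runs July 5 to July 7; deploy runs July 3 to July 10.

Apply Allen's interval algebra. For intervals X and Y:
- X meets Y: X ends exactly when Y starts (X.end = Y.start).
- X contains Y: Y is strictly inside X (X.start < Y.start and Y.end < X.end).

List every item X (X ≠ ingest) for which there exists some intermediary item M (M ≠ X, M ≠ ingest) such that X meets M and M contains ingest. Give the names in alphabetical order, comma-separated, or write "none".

Target ingest = [July 21, July 22].
Intermediaries M with M contains ingest: interview.
Via interview — items with X meets interview: none.
Union: none.

none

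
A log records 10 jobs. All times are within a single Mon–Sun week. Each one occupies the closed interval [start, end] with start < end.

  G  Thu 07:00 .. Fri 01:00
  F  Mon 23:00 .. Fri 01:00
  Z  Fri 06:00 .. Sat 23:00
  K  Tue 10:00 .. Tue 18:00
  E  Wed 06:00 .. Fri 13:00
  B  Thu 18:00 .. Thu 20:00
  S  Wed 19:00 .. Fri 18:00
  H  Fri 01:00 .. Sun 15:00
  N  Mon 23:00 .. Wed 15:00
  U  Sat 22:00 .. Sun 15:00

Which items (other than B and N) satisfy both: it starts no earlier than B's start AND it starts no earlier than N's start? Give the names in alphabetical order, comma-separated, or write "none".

Conditions: its start is no earlier than B's start (X.start >= Thu 18:00) AND its start is no earlier than N's start (X.start >= Mon 23:00).
E: start Wed 06:00 >= Thu 18:00? ✗; start Wed 06:00 >= Mon 23:00? ✓ → no.
F: start Mon 23:00 >= Thu 18:00? ✗; start Mon 23:00 >= Mon 23:00? ✓ → no.
G: start Thu 07:00 >= Thu 18:00? ✗; start Thu 07:00 >= Mon 23:00? ✓ → no.
H: start Fri 01:00 >= Thu 18:00? ✓; start Fri 01:00 >= Mon 23:00? ✓ → yes.
K: start Tue 10:00 >= Thu 18:00? ✗; start Tue 10:00 >= Mon 23:00? ✓ → no.
S: start Wed 19:00 >= Thu 18:00? ✗; start Wed 19:00 >= Mon 23:00? ✓ → no.
U: start Sat 22:00 >= Thu 18:00? ✓; start Sat 22:00 >= Mon 23:00? ✓ → yes.
Z: start Fri 06:00 >= Thu 18:00? ✓; start Fri 06:00 >= Mon 23:00? ✓ → yes.
Result: H, U, Z.

H, U, Z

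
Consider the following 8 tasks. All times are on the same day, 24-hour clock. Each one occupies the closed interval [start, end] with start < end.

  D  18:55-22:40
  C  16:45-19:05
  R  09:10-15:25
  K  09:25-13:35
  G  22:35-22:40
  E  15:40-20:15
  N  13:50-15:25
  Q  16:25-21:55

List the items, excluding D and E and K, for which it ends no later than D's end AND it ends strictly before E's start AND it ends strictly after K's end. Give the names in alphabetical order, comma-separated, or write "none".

N, R

Conditions: its end is no later than D's end (X.end <= 22:40) AND its end is strictly before E's start (X.end < 15:40) AND its end is strictly after K's end (X.end > 13:35).
C: end 19:05 <= 22:40? ✓; end 19:05 < 15:40? ✗; end 19:05 > 13:35? ✓ → no.
G: end 22:40 <= 22:40? ✓; end 22:40 < 15:40? ✗; end 22:40 > 13:35? ✓ → no.
N: end 15:25 <= 22:40? ✓; end 15:25 < 15:40? ✓; end 15:25 > 13:35? ✓ → yes.
Q: end 21:55 <= 22:40? ✓; end 21:55 < 15:40? ✗; end 21:55 > 13:35? ✓ → no.
R: end 15:25 <= 22:40? ✓; end 15:25 < 15:40? ✓; end 15:25 > 13:35? ✓ → yes.
Result: N, R.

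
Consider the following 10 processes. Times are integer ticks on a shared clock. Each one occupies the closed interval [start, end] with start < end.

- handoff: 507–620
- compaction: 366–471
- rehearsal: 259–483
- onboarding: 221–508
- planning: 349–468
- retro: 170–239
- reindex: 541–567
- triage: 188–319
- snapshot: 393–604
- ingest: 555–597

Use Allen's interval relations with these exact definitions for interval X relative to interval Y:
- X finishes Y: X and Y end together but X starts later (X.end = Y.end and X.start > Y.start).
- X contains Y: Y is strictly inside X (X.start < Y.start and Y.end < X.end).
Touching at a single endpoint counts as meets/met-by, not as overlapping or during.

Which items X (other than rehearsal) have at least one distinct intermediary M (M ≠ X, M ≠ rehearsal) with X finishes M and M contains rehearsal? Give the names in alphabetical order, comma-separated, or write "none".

Target rehearsal = [259, 483].
Intermediaries M with M contains rehearsal: onboarding.
Via onboarding — items with X finishes onboarding: none.
Union: none.

none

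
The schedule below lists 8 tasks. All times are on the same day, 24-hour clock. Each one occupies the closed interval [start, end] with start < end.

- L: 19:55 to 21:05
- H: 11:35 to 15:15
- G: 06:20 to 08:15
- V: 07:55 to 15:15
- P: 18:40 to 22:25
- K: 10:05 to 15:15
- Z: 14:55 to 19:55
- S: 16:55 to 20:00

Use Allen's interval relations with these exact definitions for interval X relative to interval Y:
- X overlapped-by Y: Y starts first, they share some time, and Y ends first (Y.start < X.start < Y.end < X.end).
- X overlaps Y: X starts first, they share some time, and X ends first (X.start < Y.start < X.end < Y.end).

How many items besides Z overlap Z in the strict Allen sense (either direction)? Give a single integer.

Target Z = [14:55, 19:55].
G [06:20, 08:15] → before → no.
H [11:35, 15:15] → overlaps → counts.
K [10:05, 15:15] → overlaps → counts.
L [19:55, 21:05] → met-by → no.
P [18:40, 22:25] → overlapped-by → counts.
S [16:55, 20:00] → overlapped-by → counts.
V [07:55, 15:15] → overlaps → counts.
Total: 5.

5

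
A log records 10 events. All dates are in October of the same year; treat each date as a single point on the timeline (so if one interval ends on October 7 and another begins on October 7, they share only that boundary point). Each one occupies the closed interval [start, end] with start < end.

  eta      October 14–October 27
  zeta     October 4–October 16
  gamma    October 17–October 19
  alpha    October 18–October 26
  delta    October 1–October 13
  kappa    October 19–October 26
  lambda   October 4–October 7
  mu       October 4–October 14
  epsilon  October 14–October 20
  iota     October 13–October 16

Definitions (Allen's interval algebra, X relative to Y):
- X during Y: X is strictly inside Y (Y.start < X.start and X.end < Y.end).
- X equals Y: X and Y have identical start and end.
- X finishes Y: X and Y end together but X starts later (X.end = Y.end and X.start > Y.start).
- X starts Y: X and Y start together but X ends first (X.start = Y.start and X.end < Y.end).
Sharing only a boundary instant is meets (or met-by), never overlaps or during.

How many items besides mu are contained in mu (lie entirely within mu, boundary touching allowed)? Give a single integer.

Target mu = [October 4, October 14].
alpha [October 18, October 26] → after → no.
delta [October 1, October 13] → overlaps → no.
epsilon [October 14, October 20] → met-by → no.
eta [October 14, October 27] → met-by → no.
gamma [October 17, October 19] → after → no.
iota [October 13, October 16] → overlapped-by → no.
kappa [October 19, October 26] → after → no.
lambda [October 4, October 7] → starts → counts.
zeta [October 4, October 16] → started-by → no.
Total: 1.

1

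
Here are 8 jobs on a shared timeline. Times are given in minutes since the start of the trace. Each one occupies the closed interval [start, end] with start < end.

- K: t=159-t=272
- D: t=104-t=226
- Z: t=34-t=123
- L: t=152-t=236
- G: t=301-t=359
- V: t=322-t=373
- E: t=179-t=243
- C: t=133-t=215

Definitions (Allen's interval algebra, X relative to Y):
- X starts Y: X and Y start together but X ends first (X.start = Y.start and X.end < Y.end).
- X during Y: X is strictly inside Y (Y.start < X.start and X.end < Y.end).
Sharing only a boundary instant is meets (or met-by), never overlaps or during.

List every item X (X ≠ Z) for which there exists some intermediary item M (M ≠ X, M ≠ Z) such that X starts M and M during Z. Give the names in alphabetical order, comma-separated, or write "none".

none

Target Z = [t=34, t=123].
Intermediaries M with M during Z: none.
Union: none.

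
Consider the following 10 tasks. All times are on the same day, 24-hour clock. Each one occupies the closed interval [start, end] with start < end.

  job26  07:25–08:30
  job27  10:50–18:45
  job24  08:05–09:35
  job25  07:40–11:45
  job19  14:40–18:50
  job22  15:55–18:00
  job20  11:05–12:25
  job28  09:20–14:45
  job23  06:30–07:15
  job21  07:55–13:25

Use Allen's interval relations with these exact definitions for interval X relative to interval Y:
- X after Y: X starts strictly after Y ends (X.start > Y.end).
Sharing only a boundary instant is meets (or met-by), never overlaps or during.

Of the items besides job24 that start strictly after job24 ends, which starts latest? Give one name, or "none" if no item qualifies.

Target job24 = [08:05, 09:35].
job19 [14:40, 18:50] → after → candidate.
job20 [11:05, 12:25] → after → candidate.
job21 [07:55, 13:25] → contains → excluded.
job22 [15:55, 18:00] → after → candidate.
job23 [06:30, 07:15] → before → excluded.
job25 [07:40, 11:45] → contains → excluded.
job26 [07:25, 08:30] → overlaps → excluded.
job27 [10:50, 18:45] → after → candidate.
job28 [09:20, 14:45] → overlapped-by → excluded.
Among candidates, latest start is 15:55 → job22.

job22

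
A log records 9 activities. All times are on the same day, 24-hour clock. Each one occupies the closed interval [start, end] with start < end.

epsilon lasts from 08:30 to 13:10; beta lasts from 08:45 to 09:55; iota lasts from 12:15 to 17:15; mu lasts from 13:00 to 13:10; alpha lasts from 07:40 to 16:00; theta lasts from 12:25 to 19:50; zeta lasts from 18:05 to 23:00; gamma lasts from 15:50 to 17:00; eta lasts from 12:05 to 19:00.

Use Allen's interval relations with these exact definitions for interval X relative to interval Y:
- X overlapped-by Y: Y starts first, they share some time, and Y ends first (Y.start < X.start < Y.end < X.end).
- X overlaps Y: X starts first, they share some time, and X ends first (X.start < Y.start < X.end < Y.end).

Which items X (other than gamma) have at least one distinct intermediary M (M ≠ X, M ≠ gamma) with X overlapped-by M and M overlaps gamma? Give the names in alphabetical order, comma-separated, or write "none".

eta, iota, theta

Target gamma = [15:50, 17:00].
Intermediaries M with M overlaps gamma: alpha.
Via alpha — items with X overlapped-by alpha: eta, iota, theta.
Union: eta, iota, theta.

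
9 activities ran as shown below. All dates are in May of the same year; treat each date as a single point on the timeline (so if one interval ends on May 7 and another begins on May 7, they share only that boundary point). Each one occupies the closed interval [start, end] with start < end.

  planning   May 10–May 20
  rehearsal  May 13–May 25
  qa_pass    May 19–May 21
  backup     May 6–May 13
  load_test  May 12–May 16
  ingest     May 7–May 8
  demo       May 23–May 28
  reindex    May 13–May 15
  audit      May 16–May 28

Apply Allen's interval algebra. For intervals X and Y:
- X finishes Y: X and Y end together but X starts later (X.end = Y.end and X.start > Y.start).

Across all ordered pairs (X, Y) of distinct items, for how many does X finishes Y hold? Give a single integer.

Checking all 72 ordered pairs for relation 'finishes'; matching pairs in alphabetical order:
(demo, audit): demo finishes audit ✓
Count: 1.

1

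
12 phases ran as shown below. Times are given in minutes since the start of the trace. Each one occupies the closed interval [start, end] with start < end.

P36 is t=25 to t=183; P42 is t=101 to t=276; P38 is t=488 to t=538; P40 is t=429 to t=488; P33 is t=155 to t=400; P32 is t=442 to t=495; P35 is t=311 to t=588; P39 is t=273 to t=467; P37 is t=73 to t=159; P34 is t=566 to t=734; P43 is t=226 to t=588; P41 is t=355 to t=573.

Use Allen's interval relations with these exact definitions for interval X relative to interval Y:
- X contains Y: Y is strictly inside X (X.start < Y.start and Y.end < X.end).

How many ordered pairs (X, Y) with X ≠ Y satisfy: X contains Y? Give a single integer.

13

Checking all 132 ordered pairs for relation 'contains'; matching pairs in alphabetical order:
(P35, P32): P35 contains P32 ✓
(P35, P38): P35 contains P38 ✓
(P35, P40): P35 contains P40 ✓
(P35, P41): P35 contains P41 ✓
(P36, P37): P36 contains P37 ✓
(P41, P32): P41 contains P32 ✓
(P41, P38): P41 contains P38 ✓
(P41, P40): P41 contains P40 ✓
(P43, P32): P43 contains P32 ✓
(P43, P38): P43 contains P38 ✓
(P43, P39): P43 contains P39 ✓
(P43, P40): P43 contains P40 ✓
(P43, P41): P43 contains P41 ✓
Count: 13.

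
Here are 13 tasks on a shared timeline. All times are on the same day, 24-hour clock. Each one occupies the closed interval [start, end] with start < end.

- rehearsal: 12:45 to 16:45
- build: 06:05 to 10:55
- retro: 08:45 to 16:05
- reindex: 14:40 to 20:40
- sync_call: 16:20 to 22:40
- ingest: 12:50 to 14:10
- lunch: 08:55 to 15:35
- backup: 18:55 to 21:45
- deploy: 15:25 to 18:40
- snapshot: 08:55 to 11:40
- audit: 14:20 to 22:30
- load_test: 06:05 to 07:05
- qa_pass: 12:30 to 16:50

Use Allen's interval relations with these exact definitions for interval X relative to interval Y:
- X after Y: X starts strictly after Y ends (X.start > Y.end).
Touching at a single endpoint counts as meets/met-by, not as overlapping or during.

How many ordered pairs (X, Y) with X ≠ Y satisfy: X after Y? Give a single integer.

39

Checking all 156 ordered pairs for relation 'after'; matching pairs in alphabetical order:
(audit, build): audit after build ✓
(audit, ingest): audit after ingest ✓
(audit, load_test): audit after load_test ✓
(audit, snapshot): audit after snapshot ✓
(backup, build): backup after build ✓
(backup, deploy): backup after deploy ✓
(backup, ingest): backup after ingest ✓
(backup, load_test): backup after load_test ✓
(backup, lunch): backup after lunch ✓
(backup, qa_pass): backup after qa_pass ✓
(backup, rehearsal): backup after rehearsal ✓
(backup, retro): backup after retro ✓
(backup, snapshot): backup after snapshot ✓
(deploy, build): deploy after build ✓
(deploy, ingest): deploy after ingest ✓
(deploy, load_test): deploy after load_test ✓
(deploy, snapshot): deploy after snapshot ✓
(ingest, build): ingest after build ✓
(ingest, load_test): ingest after load_test ✓
(ingest, snapshot): ingest after snapshot ✓
(lunch, load_test): lunch after load_test ✓
(qa_pass, build): qa_pass after build ✓
(qa_pass, load_test): qa_pass after load_test ✓
(qa_pass, snapshot): qa_pass after snapshot ✓
... plus 15 further pairs not listed.
Count: 39.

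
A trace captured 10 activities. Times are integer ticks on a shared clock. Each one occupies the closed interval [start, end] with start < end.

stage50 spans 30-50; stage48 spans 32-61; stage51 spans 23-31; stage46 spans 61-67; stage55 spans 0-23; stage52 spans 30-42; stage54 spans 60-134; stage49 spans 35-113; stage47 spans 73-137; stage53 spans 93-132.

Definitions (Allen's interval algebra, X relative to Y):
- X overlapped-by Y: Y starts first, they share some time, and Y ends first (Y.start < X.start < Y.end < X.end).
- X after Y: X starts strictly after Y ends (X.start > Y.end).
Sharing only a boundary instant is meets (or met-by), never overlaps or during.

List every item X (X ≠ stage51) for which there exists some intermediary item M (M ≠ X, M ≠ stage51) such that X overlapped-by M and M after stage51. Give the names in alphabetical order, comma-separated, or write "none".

stage47, stage49, stage53, stage54

Target stage51 = [23, 31].
Intermediaries M with M after stage51: stage46, stage47, stage48, stage49, stage53, stage54.
Via stage46 — items with X overlapped-by stage46: none.
Via stage47 — items with X overlapped-by stage47: none.
Via stage48 — items with X overlapped-by stage48: stage49, stage54.
Via stage49 — items with X overlapped-by stage49: stage47, stage53, stage54.
Via stage53 — items with X overlapped-by stage53: none.
Via stage54 — items with X overlapped-by stage54: stage47.
Union: stage47, stage49, stage53, stage54.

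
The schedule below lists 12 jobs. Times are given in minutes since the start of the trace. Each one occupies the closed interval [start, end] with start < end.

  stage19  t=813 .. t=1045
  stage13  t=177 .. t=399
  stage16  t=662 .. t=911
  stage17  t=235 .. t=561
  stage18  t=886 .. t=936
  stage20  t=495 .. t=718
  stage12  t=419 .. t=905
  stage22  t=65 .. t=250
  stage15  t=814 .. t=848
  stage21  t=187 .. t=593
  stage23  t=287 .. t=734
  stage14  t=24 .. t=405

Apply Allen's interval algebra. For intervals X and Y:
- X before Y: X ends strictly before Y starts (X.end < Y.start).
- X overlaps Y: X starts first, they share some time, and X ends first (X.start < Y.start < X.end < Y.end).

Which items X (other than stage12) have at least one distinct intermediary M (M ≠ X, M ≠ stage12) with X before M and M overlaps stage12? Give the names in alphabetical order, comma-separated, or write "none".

stage22

Target stage12 = [t=419, t=905].
Intermediaries M with M overlaps stage12: stage17, stage21, stage23.
Via stage17 — items with X before stage17: none.
Via stage21 — items with X before stage21: none.
Via stage23 — items with X before stage23: stage22.
Union: stage22.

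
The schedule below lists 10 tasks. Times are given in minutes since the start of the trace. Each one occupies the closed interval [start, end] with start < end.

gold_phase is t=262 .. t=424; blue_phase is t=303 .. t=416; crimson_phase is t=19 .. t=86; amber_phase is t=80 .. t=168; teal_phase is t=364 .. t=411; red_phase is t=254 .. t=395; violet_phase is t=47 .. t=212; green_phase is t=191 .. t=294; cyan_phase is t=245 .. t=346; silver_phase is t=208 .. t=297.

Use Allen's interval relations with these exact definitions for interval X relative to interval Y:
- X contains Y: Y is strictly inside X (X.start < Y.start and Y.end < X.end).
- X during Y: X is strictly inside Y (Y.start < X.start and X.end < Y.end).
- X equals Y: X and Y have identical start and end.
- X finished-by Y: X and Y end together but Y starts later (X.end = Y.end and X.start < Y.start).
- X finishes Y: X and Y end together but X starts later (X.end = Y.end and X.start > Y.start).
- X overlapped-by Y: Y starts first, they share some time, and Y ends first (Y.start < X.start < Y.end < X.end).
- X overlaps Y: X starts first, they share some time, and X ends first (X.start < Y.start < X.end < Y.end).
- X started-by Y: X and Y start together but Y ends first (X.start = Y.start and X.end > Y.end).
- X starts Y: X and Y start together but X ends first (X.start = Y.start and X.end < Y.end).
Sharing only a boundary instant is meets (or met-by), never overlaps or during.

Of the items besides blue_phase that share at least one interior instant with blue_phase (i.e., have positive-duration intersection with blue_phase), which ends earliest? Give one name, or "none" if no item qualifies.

cyan_phase

Target blue_phase = [t=303, t=416].
amber_phase [t=80, t=168] → before → excluded.
crimson_phase [t=19, t=86] → before → excluded.
cyan_phase [t=245, t=346] → overlaps → candidate.
gold_phase [t=262, t=424] → contains → candidate.
green_phase [t=191, t=294] → before → excluded.
red_phase [t=254, t=395] → overlaps → candidate.
silver_phase [t=208, t=297] → before → excluded.
teal_phase [t=364, t=411] → during → candidate.
violet_phase [t=47, t=212] → before → excluded.
Among candidates, earliest end is t=346 → cyan_phase.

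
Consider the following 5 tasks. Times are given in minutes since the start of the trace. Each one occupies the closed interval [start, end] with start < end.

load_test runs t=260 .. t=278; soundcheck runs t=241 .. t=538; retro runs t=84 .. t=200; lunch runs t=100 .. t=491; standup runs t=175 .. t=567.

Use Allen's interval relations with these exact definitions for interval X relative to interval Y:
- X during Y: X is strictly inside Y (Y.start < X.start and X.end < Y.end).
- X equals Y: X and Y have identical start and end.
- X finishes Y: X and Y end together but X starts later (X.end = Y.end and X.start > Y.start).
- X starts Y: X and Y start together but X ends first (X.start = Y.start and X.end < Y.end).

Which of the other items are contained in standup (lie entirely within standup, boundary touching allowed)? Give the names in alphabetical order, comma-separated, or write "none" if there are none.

load_test, soundcheck

Target standup = [t=175, t=567].
load_test [t=260, t=278] → during → yes.
lunch [t=100, t=491] → overlaps → no.
retro [t=84, t=200] → overlaps → no.
soundcheck [t=241, t=538] → during → yes.
Result: load_test, soundcheck.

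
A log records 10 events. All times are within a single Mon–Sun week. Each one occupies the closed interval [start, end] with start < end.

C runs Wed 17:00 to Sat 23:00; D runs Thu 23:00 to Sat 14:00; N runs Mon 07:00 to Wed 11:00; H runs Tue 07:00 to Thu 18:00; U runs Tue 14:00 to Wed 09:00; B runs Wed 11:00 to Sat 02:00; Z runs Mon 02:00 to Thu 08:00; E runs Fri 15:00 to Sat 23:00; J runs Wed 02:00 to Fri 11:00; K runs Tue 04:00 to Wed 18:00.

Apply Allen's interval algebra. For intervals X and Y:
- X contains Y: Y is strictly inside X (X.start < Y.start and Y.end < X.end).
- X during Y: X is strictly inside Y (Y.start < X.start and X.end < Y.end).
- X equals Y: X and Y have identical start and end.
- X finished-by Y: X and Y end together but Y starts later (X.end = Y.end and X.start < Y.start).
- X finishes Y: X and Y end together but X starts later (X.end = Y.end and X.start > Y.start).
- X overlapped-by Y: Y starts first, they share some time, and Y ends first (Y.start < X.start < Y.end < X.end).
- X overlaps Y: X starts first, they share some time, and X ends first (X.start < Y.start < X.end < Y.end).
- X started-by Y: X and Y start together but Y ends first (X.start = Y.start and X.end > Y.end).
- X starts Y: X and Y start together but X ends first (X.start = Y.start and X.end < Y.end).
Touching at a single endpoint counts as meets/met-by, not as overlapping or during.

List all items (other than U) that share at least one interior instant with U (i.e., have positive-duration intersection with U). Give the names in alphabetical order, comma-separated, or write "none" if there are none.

H, J, K, N, Z

Target U = [Tue 14:00, Wed 09:00].
B [Wed 11:00, Sat 02:00] → after → no.
C [Wed 17:00, Sat 23:00] → after → no.
D [Thu 23:00, Sat 14:00] → after → no.
E [Fri 15:00, Sat 23:00] → after → no.
H [Tue 07:00, Thu 18:00] → contains → yes.
J [Wed 02:00, Fri 11:00] → overlapped-by → yes.
K [Tue 04:00, Wed 18:00] → contains → yes.
N [Mon 07:00, Wed 11:00] → contains → yes.
Z [Mon 02:00, Thu 08:00] → contains → yes.
Result: H, J, K, N, Z.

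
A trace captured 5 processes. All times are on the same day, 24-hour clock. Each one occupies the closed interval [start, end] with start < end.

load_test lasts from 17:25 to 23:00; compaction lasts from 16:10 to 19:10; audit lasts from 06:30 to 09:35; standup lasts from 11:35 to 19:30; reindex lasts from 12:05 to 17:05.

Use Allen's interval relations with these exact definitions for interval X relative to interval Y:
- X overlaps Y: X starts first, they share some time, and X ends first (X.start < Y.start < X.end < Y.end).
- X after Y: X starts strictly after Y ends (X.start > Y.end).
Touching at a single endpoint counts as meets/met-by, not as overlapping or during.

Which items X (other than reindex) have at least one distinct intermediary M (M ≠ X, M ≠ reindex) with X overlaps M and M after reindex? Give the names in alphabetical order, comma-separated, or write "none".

compaction, standup

Target reindex = [12:05, 17:05].
Intermediaries M with M after reindex: load_test.
Via load_test — items with X overlaps load_test: compaction, standup.
Union: compaction, standup.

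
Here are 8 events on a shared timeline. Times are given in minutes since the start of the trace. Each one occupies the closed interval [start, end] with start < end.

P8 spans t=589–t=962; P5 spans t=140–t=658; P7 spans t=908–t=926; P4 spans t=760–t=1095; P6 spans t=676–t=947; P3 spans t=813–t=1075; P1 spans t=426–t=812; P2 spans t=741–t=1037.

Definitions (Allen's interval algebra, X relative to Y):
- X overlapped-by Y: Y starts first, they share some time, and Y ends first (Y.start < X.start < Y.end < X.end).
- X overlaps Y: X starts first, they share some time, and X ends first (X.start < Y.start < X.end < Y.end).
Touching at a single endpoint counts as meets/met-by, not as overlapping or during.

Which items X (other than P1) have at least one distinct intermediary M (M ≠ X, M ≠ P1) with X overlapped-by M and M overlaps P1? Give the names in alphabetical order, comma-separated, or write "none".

Target P1 = [t=426, t=812].
Intermediaries M with M overlaps P1: P5.
Via P5 — items with X overlapped-by P5: P8.
Union: P8.

P8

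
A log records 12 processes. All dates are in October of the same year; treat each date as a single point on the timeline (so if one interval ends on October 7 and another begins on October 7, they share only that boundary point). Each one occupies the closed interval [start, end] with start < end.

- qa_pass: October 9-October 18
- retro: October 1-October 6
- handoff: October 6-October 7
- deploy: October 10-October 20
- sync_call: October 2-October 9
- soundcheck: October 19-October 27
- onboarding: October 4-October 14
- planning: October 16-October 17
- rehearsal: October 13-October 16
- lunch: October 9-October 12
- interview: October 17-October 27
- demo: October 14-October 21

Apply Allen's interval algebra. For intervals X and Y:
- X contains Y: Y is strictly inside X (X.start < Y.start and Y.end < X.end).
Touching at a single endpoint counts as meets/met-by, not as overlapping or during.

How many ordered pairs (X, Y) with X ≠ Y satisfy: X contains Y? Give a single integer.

8

Checking all 132 ordered pairs for relation 'contains'; matching pairs in alphabetical order:
(demo, planning): demo contains planning ✓
(deploy, planning): deploy contains planning ✓
(deploy, rehearsal): deploy contains rehearsal ✓
(onboarding, handoff): onboarding contains handoff ✓
(onboarding, lunch): onboarding contains lunch ✓
(qa_pass, planning): qa_pass contains planning ✓
(qa_pass, rehearsal): qa_pass contains rehearsal ✓
(sync_call, handoff): sync_call contains handoff ✓
Count: 8.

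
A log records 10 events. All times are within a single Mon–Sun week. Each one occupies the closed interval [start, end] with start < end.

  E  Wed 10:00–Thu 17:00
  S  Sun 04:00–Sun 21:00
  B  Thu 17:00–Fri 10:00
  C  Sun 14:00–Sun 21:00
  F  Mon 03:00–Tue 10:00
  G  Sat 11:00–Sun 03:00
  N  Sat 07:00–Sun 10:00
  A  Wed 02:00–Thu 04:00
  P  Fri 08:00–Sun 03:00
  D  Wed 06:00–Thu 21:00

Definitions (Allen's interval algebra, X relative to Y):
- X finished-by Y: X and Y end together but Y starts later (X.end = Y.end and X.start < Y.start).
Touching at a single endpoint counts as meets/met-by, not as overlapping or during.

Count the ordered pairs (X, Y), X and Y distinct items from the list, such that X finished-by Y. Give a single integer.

Checking all 90 ordered pairs for relation 'finished-by'; matching pairs in alphabetical order:
(P, G): P finished-by G ✓
(S, C): S finished-by C ✓
Count: 2.

2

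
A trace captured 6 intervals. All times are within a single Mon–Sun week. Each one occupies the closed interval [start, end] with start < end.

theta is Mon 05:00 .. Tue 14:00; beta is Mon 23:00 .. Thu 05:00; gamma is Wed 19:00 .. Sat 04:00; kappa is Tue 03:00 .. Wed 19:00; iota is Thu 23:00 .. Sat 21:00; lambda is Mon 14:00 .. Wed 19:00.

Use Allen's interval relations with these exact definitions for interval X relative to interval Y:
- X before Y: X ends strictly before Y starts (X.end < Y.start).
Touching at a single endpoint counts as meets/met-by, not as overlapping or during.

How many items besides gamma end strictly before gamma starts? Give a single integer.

1

Target gamma = [Wed 19:00, Sat 04:00].
beta [Mon 23:00, Thu 05:00] → overlaps → no.
iota [Thu 23:00, Sat 21:00] → overlapped-by → no.
kappa [Tue 03:00, Wed 19:00] → meets → no.
lambda [Mon 14:00, Wed 19:00] → meets → no.
theta [Mon 05:00, Tue 14:00] → before → counts.
Total: 1.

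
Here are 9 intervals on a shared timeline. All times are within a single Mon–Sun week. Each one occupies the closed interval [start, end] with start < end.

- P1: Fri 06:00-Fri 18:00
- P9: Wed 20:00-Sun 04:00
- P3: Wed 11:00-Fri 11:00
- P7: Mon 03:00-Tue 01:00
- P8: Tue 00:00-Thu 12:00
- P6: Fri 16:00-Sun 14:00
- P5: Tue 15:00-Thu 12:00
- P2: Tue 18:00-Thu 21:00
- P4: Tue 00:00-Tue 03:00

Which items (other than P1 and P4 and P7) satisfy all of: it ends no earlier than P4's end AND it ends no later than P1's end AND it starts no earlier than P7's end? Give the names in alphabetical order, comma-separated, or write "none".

P2, P3, P5

Conditions: its end is no earlier than P4's end (X.end >= Tue 03:00) AND its end is no later than P1's end (X.end <= Fri 18:00) AND its start is no earlier than P7's end (X.start >= Tue 01:00).
P2: end Thu 21:00 >= Tue 03:00? ✓; end Thu 21:00 <= Fri 18:00? ✓; start Tue 18:00 >= Tue 01:00? ✓ → yes.
P3: end Fri 11:00 >= Tue 03:00? ✓; end Fri 11:00 <= Fri 18:00? ✓; start Wed 11:00 >= Tue 01:00? ✓ → yes.
P5: end Thu 12:00 >= Tue 03:00? ✓; end Thu 12:00 <= Fri 18:00? ✓; start Tue 15:00 >= Tue 01:00? ✓ → yes.
P6: end Sun 14:00 >= Tue 03:00? ✓; end Sun 14:00 <= Fri 18:00? ✗; start Fri 16:00 >= Tue 01:00? ✓ → no.
P8: end Thu 12:00 >= Tue 03:00? ✓; end Thu 12:00 <= Fri 18:00? ✓; start Tue 00:00 >= Tue 01:00? ✗ → no.
P9: end Sun 04:00 >= Tue 03:00? ✓; end Sun 04:00 <= Fri 18:00? ✗; start Wed 20:00 >= Tue 01:00? ✓ → no.
Result: P2, P3, P5.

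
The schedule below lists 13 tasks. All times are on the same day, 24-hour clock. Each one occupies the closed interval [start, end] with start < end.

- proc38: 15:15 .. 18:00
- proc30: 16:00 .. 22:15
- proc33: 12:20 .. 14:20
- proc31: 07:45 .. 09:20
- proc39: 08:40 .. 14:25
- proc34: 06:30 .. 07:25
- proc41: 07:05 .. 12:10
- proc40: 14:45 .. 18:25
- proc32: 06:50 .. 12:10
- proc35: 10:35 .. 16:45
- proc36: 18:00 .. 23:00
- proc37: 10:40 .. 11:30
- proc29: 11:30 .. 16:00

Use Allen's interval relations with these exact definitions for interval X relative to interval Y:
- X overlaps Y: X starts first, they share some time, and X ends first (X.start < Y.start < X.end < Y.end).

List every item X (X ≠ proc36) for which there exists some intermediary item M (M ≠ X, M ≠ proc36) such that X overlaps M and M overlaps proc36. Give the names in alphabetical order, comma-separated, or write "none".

Target proc36 = [18:00, 23:00].
Intermediaries M with M overlaps proc36: proc30, proc40.
Via proc30 — items with X overlaps proc30: proc35, proc38, proc40.
Via proc40 — items with X overlaps proc40: proc29, proc35.
Union: proc29, proc35, proc38, proc40.

proc29, proc35, proc38, proc40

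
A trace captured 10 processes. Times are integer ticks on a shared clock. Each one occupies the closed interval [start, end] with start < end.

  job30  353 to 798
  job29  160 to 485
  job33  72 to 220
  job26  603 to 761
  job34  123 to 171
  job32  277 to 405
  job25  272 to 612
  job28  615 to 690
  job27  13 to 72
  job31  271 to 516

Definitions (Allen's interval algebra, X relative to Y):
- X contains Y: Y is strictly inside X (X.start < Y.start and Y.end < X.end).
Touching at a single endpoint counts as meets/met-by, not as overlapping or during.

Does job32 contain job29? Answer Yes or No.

No

job32 = [277, 405], job29 = [160, 485].
Actual relation of job32 to job29: during.
Asked whether 'contains' holds → No.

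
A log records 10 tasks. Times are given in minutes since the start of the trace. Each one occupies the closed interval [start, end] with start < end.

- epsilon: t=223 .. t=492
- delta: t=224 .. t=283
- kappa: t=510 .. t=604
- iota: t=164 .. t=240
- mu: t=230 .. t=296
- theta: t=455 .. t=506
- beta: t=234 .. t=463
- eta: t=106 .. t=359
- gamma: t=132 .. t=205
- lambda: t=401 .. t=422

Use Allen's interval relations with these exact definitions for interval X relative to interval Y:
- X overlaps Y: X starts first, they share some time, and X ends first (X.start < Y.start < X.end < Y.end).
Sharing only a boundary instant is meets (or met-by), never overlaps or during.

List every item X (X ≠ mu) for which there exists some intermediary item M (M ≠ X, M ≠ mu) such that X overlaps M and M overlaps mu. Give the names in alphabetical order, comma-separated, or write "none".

gamma, iota

Target mu = [t=230, t=296].
Intermediaries M with M overlaps mu: delta, iota.
Via delta — items with X overlaps delta: iota.
Via iota — items with X overlaps iota: gamma.
Union: gamma, iota.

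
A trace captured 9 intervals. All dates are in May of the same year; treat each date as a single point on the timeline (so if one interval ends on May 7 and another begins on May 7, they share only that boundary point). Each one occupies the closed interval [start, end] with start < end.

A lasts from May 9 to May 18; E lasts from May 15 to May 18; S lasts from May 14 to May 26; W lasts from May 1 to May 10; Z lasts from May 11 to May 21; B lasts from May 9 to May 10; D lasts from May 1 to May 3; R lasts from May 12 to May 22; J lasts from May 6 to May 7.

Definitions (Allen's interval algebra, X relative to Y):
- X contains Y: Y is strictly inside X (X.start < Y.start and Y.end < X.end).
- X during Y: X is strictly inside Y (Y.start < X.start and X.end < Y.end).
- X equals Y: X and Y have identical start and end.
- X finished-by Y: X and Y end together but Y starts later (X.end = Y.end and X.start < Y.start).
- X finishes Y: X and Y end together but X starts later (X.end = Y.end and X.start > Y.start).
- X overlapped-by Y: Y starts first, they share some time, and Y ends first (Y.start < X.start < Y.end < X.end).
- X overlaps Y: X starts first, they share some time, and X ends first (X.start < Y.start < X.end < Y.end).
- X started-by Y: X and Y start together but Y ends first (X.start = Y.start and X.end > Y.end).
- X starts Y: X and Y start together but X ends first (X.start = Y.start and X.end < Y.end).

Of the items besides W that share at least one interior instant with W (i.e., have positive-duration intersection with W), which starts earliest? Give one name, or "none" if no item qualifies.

D

Target W = [May 1, May 10].
A [May 9, May 18] → overlapped-by → candidate.
B [May 9, May 10] → finishes → candidate.
D [May 1, May 3] → starts → candidate.
E [May 15, May 18] → after → excluded.
J [May 6, May 7] → during → candidate.
R [May 12, May 22] → after → excluded.
S [May 14, May 26] → after → excluded.
Z [May 11, May 21] → after → excluded.
Among candidates, earliest start is May 1 → D.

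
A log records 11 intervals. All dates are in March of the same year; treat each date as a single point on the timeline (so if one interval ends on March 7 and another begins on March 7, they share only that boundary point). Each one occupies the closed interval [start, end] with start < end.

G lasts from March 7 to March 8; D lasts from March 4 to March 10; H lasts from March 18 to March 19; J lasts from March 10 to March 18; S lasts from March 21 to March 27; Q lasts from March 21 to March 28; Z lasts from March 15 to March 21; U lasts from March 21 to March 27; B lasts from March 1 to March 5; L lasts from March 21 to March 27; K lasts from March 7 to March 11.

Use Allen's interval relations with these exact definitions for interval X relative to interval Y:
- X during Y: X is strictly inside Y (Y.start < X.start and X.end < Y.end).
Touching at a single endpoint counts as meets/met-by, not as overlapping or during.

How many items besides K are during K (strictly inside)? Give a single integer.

0

Target K = [March 7, March 11].
B [March 1, March 5] → before → no.
D [March 4, March 10] → overlaps → no.
G [March 7, March 8] → starts → no.
H [March 18, March 19] → after → no.
J [March 10, March 18] → overlapped-by → no.
L [March 21, March 27] → after → no.
Q [March 21, March 28] → after → no.
S [March 21, March 27] → after → no.
U [March 21, March 27] → after → no.
Z [March 15, March 21] → after → no.
Total: 0.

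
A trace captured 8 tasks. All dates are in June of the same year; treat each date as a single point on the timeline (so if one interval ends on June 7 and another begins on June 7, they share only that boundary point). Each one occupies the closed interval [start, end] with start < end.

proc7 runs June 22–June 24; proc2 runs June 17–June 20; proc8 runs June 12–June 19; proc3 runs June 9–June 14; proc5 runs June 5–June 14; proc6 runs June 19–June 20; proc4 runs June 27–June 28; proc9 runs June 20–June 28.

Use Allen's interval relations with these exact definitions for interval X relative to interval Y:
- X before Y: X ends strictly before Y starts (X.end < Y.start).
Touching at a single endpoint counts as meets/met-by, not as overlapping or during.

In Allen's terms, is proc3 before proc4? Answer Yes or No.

proc3 = [June 9, June 14], proc4 = [June 27, June 28].
Actual relation of proc3 to proc4: before.
Asked whether 'before' holds → Yes.

Yes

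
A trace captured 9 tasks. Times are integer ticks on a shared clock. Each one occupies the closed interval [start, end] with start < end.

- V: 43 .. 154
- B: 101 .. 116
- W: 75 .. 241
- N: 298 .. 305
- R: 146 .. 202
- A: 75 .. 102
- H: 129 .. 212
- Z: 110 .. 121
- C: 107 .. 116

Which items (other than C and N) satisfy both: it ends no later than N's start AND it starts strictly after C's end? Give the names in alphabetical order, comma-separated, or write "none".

Conditions: its end is no later than N's start (X.end <= 298) AND its start is strictly after C's end (X.start > 116).
A: end 102 <= 298? ✓; start 75 > 116? ✗ → no.
B: end 116 <= 298? ✓; start 101 > 116? ✗ → no.
H: end 212 <= 298? ✓; start 129 > 116? ✓ → yes.
R: end 202 <= 298? ✓; start 146 > 116? ✓ → yes.
V: end 154 <= 298? ✓; start 43 > 116? ✗ → no.
W: end 241 <= 298? ✓; start 75 > 116? ✗ → no.
Z: end 121 <= 298? ✓; start 110 > 116? ✗ → no.
Result: H, R.

H, R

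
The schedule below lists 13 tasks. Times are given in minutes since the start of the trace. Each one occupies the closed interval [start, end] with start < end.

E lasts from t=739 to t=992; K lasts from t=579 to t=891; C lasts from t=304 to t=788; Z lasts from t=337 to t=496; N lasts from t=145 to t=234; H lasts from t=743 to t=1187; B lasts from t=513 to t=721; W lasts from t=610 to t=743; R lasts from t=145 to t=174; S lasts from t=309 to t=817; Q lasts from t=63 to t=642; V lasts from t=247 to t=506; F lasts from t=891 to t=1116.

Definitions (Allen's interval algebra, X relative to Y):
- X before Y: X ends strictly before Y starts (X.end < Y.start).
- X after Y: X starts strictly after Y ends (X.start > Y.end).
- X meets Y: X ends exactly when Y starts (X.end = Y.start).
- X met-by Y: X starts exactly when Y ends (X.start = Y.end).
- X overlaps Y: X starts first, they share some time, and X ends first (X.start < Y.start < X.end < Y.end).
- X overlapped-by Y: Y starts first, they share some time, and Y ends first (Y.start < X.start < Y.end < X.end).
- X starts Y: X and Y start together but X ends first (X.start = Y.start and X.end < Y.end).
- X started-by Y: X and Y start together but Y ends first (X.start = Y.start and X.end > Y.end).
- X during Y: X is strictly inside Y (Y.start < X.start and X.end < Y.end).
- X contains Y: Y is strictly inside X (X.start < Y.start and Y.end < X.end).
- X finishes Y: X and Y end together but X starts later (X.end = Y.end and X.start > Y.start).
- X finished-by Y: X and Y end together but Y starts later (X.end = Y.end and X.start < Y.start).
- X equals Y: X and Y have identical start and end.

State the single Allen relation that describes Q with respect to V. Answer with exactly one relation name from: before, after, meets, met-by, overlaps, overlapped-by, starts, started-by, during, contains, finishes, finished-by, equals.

Q = [t=63, t=642]; V = [t=247, t=506].
Compare endpoints: Q.start < V.start, Q.start < V.end, Q.end > V.start, Q.end > V.end.
That pattern is 'contains'.

contains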